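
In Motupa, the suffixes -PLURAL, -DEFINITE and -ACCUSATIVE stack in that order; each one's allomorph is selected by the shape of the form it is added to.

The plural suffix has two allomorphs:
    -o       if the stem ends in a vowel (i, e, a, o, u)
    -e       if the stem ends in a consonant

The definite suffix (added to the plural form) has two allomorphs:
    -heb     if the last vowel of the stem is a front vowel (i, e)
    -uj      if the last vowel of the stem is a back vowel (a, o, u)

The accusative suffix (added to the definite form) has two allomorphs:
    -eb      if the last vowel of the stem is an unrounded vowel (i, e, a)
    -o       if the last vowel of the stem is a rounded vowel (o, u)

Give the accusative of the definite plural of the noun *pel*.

pelehebeb

The final sound of *pel* is /l/, which is a consonant, so the plural suffix is -e, giving *pele*.
The plural form *pele* — last vowel /e/ (a front vowel) → -heb → *peleheb*.
The definite form *peleheb*: last vowel = /e/, an unrounded vowel → -eb → *pelehebeb*.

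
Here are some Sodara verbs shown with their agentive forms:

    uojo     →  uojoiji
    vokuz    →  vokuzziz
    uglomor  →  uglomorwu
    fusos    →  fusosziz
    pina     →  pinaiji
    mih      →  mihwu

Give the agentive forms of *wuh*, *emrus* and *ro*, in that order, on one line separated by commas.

wuhwu, emrusziz, roiji

Looking at the final sound of each stem: -ziz when the stem ends in a sibilant (*vokuz*, *fusos*); -wu when the stem ends in a non-sibilant consonant (*uglomor*, *mih*); -iji when the stem ends in a vowel (*uojo*, *pina*).
The final sound of *wuh* is /h/, which is a non-sibilant consonant, so the suffix is -wu, giving *wuhwu*.
*emrus*: final sound = /s/, a sibilant → -ziz → *emrusziz*.
*ro*: final sound = /o/, a vowel → -iji → *roiji*.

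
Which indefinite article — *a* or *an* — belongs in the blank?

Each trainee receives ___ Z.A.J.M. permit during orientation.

a

The indefinite article is chosen by the initial *sound* of the following word, not its spelling.
The initialism *Z.A.J.M.* is read letter by letter; the first letter, Z, is pronounced /ziː/, which begins with a consonant sound.
So the article is *a*: Each trainee receives a Z.A.J.M. permit during orientation.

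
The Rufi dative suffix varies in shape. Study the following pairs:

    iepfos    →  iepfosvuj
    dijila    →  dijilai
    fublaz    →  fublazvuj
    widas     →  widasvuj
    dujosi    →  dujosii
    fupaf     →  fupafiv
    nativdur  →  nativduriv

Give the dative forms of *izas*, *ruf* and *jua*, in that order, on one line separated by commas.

The suffix is conditioned by the final sound: -vuj when the stem ends in a sibilant (*iepfos*, *fublaz*, *widas*); -iv when the stem ends in a non-sibilant consonant (*fupaf*, *nativdur*); -i when the stem ends in a vowel (*dijila*, *dujosi*).
*izas* — final sound /s/ (a sibilant) → -vuj → *izasvuj*.
*ruf* — final sound /f/ (a non-sibilant consonant) → -iv → *rufiv*.
*jua*: final sound = /a/, a vowel → -i → *juai*.

izasvuj, rufiv, juai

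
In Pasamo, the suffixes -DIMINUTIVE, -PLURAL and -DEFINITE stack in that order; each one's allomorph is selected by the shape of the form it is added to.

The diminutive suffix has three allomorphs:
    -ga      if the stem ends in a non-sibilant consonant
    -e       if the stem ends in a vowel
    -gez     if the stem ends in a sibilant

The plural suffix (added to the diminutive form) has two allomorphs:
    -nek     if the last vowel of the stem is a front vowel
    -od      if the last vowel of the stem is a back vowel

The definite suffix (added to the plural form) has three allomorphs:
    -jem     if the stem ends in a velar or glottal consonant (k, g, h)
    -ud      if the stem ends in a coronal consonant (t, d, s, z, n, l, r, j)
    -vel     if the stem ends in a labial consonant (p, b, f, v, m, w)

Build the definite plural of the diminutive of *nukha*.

The final sound of *nukha* is /a/, which is a vowel, so the diminutive suffix is -e, giving *nukhae*.
Since the last vowel of the diminutive form *nukhae* is /e/ (a front vowel), it takes -nek, giving *nukhaenek*.
The plural form *nukhaenek* — final consonant /k/ (velar/glottal) → -jem → *nukhaenekjem*.

nukhaenekjem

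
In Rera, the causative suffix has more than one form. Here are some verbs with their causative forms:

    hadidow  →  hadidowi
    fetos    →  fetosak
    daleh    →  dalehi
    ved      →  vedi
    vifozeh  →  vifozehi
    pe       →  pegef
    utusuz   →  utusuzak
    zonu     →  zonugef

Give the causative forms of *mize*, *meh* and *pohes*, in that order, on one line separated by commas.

mizegef, mehi, pohesak

Looking at the final sound of each stem: -ak when the stem ends in a sibilant (*fetos*, *utusuz*); -i when the stem ends in a non-sibilant consonant (*hadidow*, *daleh*, *ved*, *vifozeh*); -gef when the stem ends in a vowel (*pe*, *zonu*).
The final sound of *mize* is /e/, which is a vowel, so the suffix is -gef, giving *mizegef*.
*meh*: final sound = /h/, a non-sibilant consonant → -i → *mehi*.
*pohes* — final sound /s/ (a sibilant) → -ak → *pohesak*.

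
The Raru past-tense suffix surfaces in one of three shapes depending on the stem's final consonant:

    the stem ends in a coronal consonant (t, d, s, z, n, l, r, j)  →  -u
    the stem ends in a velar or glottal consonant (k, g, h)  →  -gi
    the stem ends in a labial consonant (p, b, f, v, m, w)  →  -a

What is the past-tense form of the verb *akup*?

*akup* — final consonant /p/ (labial) → -a → *akupa*.

akupa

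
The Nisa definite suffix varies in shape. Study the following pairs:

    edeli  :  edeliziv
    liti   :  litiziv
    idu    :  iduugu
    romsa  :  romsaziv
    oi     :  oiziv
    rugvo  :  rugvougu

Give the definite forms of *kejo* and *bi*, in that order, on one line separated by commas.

The pattern is rounding harmony: -ugu when the last vowel of the stem is a rounded vowel (*idu*, *rugvo*); -ziv when the last vowel of the stem is an unrounded vowel (*edeli*, *liti*, *romsa*, *oi*).
Since the last vowel of *kejo* is /o/ (a rounded vowel), it takes -ugu, giving *kejougu*.
The last vowel of *bi* is /i/, which is an unrounded vowel, so the suffix is -ziv, giving *biziv*.

kejougu, biziv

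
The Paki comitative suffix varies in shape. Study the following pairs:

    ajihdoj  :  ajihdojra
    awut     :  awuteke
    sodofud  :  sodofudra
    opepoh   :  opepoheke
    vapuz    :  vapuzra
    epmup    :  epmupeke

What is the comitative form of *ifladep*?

ifladepeke

The pattern is voicing of the final consonant: -eke when the stem ends in a voiceless consonant (*awut*, *opepoh*, *epmup*); -ra when the stem ends in a voiced consonant (*ajihdoj*, *sodofud*, *vapuz*).
*ifladep*: final consonant = /p/, voiceless → -eke → *ifladepeke*.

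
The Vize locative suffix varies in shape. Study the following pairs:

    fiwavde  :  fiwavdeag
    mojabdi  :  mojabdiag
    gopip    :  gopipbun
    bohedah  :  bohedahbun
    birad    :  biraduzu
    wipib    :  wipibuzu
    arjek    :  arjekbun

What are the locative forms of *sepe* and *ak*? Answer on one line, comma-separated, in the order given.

The suffix is conditioned by the final sound: -bun when the stem ends in a voiceless consonant (*gopip*, *bohedah*, *arjek*); -uzu when the stem ends in a voiced consonant (*birad*, *wipib*); -ag when the stem ends in a vowel (*fiwavde*, *mojabdi*).
Since the final sound of *sepe* is /e/ (a vowel), it takes -ag, giving *sepeag*.
*ak*: final sound = /k/, a voiceless consonant → -bun → *akbun*.

sepeag, akbun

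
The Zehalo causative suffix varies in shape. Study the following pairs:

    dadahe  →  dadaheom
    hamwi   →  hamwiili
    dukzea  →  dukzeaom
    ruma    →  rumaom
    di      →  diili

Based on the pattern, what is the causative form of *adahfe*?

adahfeom

The suffix is conditioned by the last vowel: -ili when the last vowel of the stem is a high vowel (*hamwi*, *di*); -om when the last vowel of the stem is a non-high vowel (*dadahe*, *dukzea*, *ruma*).
Since the last vowel of *adahfe* is /e/ (a non-high vowel), it takes -om, giving *adahfeom*.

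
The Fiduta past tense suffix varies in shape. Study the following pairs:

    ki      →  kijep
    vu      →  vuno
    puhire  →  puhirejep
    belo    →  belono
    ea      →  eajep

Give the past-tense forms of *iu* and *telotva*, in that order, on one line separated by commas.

The alternation tracks the last vowel of the stem — -no when the last vowel of the stem is a rounded vowel (*vu*, *belo*); -jep when the last vowel of the stem is an unrounded vowel (*ki*, *puhire*, *ea*).
Since the last vowel of *iu* is /u/ (a rounded vowel), it takes -no, giving *iuno*.
*telotva* — last vowel /a/ (an unrounded vowel) → -jep → *telotvajep*.

iuno, telotvajep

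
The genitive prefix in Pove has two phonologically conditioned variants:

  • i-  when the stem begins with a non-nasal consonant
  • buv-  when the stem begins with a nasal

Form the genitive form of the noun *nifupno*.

The first consonant of *nifupno* is /n/, which is a nasal, so the prefix is buv-, giving *buvnifupno*.

buvnifupno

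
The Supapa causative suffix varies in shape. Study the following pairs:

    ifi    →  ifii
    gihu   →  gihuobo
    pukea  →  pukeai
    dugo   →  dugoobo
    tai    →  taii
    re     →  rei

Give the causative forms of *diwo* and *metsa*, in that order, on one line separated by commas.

The alternation tracks the last vowel of the stem — -obo when the last vowel of the stem is a rounded vowel (*gihu*, *dugo*); -i when the last vowel of the stem is an unrounded vowel (*ifi*, *pukea*, *tai*, *re*).
*diwo*: last vowel = /o/, a rounded vowel → -obo → *diwoobo*.
Since the last vowel of *metsa* is /a/ (an unrounded vowel), it takes -i, giving *metsai*.

diwoobo, metsai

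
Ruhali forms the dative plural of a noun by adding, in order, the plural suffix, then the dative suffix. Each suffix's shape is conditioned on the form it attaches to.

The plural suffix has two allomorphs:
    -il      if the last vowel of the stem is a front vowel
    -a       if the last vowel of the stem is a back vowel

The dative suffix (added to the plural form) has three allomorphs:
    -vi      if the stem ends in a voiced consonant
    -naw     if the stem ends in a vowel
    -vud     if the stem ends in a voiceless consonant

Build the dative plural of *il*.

*il* — last vowel /i/ (a front vowel) → -il → *ilil*.
The plural form *ilil*: final sound = /l/, a voiced consonant → -vi → *ililvi*.

ililvi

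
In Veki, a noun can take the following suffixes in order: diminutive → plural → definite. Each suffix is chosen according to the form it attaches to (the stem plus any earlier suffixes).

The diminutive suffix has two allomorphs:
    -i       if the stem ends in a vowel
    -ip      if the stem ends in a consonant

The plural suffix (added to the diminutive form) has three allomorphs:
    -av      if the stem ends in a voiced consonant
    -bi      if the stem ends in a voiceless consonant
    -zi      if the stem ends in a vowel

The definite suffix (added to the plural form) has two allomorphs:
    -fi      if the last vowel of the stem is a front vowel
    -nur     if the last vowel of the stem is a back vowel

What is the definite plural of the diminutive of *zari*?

zariizifi

Since the final sound of *zari* is /i/ (a vowel), it takes -i, giving *zarii*.
The diminutive form *zarii* — final sound /i/ (a vowel) → -zi → *zariizi*.
The plural form *zariizi* — last vowel /i/ (a front vowel) → -fi → *zariizifi*.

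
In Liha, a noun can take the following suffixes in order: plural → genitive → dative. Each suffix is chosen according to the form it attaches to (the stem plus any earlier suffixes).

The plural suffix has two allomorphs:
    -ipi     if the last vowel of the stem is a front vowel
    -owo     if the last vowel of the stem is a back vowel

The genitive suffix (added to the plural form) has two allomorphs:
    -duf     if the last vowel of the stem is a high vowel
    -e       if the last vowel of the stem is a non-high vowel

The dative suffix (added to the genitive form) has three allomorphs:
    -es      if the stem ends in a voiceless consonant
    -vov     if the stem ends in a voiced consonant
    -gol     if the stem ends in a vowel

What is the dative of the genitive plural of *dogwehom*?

*dogwehom*: last vowel = /o/, a back vowel → -owo → *dogwehomowo*.
The last vowel of the plural form *dogwehomowo* is /o/, which is a non-high vowel, so the genitive suffix is -e, giving *dogwehomowoe*.
The final sound of the genitive form *dogwehomowoe* is /e/, which is a vowel, so the dative suffix is -gol, giving *dogwehomowoegol*.

dogwehomowoegol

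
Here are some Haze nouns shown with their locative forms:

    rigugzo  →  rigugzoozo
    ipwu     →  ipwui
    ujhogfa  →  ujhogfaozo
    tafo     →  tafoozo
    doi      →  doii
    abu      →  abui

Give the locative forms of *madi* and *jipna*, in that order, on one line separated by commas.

madii, jipnaozo

The alternation tracks the last vowel of the stem — -i when the last vowel of the stem is a high vowel (*ipwu*, *doi*, *abu*); -ozo when the last vowel of the stem is a non-high vowel (*rigugzo*, *ujhogfa*, *tafo*).
*madi* — last vowel /i/ (a high vowel) → -i → *madii*.
*jipna* — last vowel /a/ (a non-high vowel) → -ozo → *jipnaozo*.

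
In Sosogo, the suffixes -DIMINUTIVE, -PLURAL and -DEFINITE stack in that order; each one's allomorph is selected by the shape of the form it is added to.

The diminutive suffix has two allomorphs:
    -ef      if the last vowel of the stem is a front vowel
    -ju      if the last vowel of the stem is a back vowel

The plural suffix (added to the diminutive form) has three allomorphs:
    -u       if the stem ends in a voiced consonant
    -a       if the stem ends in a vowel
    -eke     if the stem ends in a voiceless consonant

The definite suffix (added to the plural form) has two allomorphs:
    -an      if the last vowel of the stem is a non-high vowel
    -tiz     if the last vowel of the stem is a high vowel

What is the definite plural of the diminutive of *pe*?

peefekean

Since the last vowel of *pe* is /e/ (a front vowel), it takes -ef, giving *peef*.
The final sound of the diminutive form *peef* is /f/, which is a voiceless consonant, so the plural suffix is -eke, giving *peefeke*.
The plural form *peefeke* — last vowel /e/ (a non-high vowel) → -an → *peefekean*.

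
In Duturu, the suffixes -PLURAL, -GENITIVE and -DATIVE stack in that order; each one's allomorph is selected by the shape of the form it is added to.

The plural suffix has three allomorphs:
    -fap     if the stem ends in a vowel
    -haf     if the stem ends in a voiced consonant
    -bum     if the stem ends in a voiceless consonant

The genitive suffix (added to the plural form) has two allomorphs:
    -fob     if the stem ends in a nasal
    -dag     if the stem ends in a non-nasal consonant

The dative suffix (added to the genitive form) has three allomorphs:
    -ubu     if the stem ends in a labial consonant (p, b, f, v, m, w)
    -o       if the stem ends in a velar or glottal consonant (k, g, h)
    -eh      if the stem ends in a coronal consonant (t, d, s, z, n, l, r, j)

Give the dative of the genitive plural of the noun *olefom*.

*olefom* — final sound /m/ (a voiced consonant) → -haf → *olefomhaf*.
Since the final consonant of the plural form *olefomhaf* is /f/ (non-nasal), it takes -dag, giving *olefomhafdag*.
The final consonant of the genitive form *olefomhafdag* is /g/, which is velar/glottal, so the dative suffix is -o, giving *olefomhafdago*.

olefomhafdago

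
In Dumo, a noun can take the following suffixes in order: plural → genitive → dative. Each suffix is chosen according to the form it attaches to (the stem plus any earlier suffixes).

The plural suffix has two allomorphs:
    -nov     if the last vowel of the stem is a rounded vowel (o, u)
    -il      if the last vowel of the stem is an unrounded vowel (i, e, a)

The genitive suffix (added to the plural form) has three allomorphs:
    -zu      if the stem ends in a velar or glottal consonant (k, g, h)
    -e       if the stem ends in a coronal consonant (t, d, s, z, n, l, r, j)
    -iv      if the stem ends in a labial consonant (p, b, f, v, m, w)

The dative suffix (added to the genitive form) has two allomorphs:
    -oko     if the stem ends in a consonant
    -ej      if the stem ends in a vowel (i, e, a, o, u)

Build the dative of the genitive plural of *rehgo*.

Since the last vowel of *rehgo* is /o/ (a rounded vowel), it takes -nov, giving *rehgonov*.
The final consonant of the plural form *rehgonov* is /v/, which is labial, so the genitive suffix is -iv, giving *rehgonoviv*.
The genitive form *rehgonoviv* — final sound /v/ (a consonant) → -oko → *rehgonovivoko*.

rehgonovivoko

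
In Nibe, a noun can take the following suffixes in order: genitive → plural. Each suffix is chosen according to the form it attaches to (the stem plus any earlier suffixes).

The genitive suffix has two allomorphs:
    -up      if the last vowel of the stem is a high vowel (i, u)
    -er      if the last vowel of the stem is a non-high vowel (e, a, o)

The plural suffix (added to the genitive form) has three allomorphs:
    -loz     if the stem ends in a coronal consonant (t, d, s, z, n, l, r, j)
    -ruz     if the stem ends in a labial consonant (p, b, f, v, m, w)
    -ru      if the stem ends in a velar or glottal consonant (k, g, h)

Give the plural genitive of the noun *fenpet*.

fenpeterloz

The last vowel of *fenpet* is /e/, which is a non-high vowel, so the genitive suffix is -er, giving *fenpeter*.
Since the final consonant of the genitive form *fenpeter* is /r/ (coronal), it takes -loz, giving *fenpeterloz*.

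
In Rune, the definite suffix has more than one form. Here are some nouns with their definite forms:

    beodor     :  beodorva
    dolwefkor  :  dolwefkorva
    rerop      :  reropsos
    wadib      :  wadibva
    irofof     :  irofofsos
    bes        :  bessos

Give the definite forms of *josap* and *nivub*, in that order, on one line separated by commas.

josapsos, nivubva

Looking at the final consonant of each stem: -sos when the stem ends in a voiceless consonant (*rerop*, *irofof*, *bes*); -va when the stem ends in a voiced consonant (*beodor*, *dolwefkor*, *wadib*).
*josap* — final consonant /p/ (voiceless) → -sos → *josapsos*.
The final consonant of *nivub* is /b/, which is voiced, so the suffix is -va, giving *nivubva*.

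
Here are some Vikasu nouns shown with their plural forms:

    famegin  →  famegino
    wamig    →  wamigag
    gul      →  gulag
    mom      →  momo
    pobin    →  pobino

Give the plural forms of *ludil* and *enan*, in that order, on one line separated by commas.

ludilag, enano

Looking at the final consonant of each stem: -o when the stem ends in a nasal (*famegin*, *mom*, *pobin*); -ag when the stem ends in a non-nasal consonant (*wamig*, *gul*).
*ludil* — final consonant /l/ (non-nasal) → -ag → *ludilag*.
Since the final consonant of *enan* is /n/ (a nasal), it takes -o, giving *enano*.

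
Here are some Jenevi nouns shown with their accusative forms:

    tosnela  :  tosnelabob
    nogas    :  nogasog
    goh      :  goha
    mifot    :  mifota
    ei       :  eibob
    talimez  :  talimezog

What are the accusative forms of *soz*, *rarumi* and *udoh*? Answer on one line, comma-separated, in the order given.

sozog, rarumibob, udoha

Looking at the final sound of each stem: -og when the stem ends in a sibilant (*nogas*, *talimez*); -a when the stem ends in a non-sibilant consonant (*goh*, *mifot*); -bob when the stem ends in a vowel (*tosnela*, *ei*).
*soz*: final sound = /z/, a sibilant → -og → *sozog*.
The final sound of *rarumi* is /i/, which is a vowel, so the suffix is -bob, giving *rarumibob*.
*udoh* — final sound /h/ (a non-sibilant consonant) → -a → *udoha*.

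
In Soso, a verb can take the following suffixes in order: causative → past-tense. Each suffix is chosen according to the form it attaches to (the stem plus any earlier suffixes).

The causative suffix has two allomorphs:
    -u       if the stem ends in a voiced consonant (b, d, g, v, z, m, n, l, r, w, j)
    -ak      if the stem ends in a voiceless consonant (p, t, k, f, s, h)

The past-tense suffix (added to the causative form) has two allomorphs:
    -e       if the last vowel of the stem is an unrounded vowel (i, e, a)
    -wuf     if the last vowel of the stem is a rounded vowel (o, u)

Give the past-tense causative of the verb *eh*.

ehake

Since the final consonant of *eh* is /h/ (voiceless), it takes -ak, giving *ehak*.
Since the last vowel of the causative form *ehak* is /a/ (an unrounded vowel), it takes -e, giving *ehake*.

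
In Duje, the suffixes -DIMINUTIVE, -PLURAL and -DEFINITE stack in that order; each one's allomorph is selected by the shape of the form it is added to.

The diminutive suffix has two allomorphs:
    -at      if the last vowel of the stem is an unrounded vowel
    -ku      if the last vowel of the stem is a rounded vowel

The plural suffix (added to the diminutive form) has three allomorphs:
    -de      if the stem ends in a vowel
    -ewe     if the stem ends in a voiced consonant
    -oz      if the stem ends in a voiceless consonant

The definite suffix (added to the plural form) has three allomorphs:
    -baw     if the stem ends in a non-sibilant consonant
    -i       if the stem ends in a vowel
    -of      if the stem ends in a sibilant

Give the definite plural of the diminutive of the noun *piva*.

*piva*: last vowel = /a/, an unrounded vowel → -at → *pivaat*.
Since the final sound of the diminutive form *pivaat* is /t/ (a voiceless consonant), it takes -oz, giving *pivaatoz*.
The final sound of the plural form *pivaatoz* is /z/, which is a sibilant, so the definite suffix is -of, giving *pivaatozof*.

pivaatozof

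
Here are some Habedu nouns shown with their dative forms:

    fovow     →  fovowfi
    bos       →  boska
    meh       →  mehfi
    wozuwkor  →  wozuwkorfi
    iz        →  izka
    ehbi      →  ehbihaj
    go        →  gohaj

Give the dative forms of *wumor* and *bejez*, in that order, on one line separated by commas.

wumorfi, bejezka

The suffix is conditioned by the final sound: -ka when the stem ends in a sibilant (*bos*, *iz*); -fi when the stem ends in a non-sibilant consonant (*fovow*, *meh*, *wozuwkor*); -haj when the stem ends in a vowel (*ehbi*, *go*).
*wumor*: final sound = /r/, a non-sibilant consonant → -fi → *wumorfi*.
Since the final sound of *bejez* is /z/ (a sibilant), it takes -ka, giving *bejezka*.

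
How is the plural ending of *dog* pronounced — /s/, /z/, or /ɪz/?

The stem *dog* ends in a voiced non-sibilant sound.
The plural suffix surfaces as /ɪz/ after sibilants, /s/ after other voiceless consonants, and /z/ after other voiced sounds.
So the plural -s on *dog* is pronounced /z/.

/z/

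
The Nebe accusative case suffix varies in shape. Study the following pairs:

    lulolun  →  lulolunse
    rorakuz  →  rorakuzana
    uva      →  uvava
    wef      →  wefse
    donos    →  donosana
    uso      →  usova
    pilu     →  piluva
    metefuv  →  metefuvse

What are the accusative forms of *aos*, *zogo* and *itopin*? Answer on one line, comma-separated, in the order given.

The pattern is sibilance of the final sound: -ana when the stem ends in a sibilant (*rorakuz*, *donos*); -se when the stem ends in a non-sibilant consonant (*lulolun*, *wef*, *metefuv*); -va when the stem ends in a vowel (*uva*, *uso*, *pilu*).
Since the final sound of *aos* is /s/ (a sibilant), it takes -ana, giving *aosana*.
*zogo* — final sound /o/ (a vowel) → -va → *zogova*.
*itopin* — final sound /n/ (a non-sibilant consonant) → -se → *itopinse*.

aosana, zogova, itopinse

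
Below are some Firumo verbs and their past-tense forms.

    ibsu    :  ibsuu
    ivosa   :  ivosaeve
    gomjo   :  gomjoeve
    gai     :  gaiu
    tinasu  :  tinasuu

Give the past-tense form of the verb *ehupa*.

The alternation tracks the last vowel of the stem — -u when the last vowel of the stem is a high vowel (*ibsu*, *gai*, *tinasu*); -eve when the last vowel of the stem is a non-high vowel (*ivosa*, *gomjo*).
*ehupa*: last vowel = /a/, a non-high vowel → -eve → *ehupaeve*.

ehupaeve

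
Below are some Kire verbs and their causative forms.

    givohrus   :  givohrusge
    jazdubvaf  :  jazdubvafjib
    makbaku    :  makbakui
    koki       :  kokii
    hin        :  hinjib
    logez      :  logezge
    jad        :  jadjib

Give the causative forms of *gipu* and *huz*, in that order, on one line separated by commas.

The alternation tracks the final sound of the stem — -ge when the stem ends in a sibilant (*givohrus*, *logez*); -jib when the stem ends in a non-sibilant consonant (*jazdubvaf*, *hin*, *jad*); -i when the stem ends in a vowel (*makbaku*, *koki*).
*gipu* — final sound /u/ (a vowel) → -i → *gipui*.
Since the final sound of *huz* is /z/ (a sibilant), it takes -ge, giving *huzge*.

gipui, huzge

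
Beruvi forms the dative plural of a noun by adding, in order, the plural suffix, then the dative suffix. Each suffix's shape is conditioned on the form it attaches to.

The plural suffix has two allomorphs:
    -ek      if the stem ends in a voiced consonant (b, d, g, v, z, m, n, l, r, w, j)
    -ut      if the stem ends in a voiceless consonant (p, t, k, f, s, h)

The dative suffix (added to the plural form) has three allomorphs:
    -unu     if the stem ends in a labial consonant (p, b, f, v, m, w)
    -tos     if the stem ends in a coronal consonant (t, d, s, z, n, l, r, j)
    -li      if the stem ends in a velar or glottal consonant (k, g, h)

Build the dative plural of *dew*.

Since the final consonant of *dew* is /w/ (voiced), it takes -ek, giving *dewek*.
Since the final consonant of the plural form *dewek* is /k/ (velar/glottal), it takes -li, giving *dewekli*.

dewekli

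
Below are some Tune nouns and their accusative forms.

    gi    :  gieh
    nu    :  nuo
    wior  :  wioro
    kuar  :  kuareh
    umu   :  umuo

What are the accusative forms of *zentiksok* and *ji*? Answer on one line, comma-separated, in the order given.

zentiksoko, jieh

Looking at the last vowel of each stem: -o when the last vowel of the stem is a rounded vowel (*nu*, *wior*, *umu*); -eh when the last vowel of the stem is an unrounded vowel (*gi*, *kuar*).
*zentiksok* — last vowel /o/ (a rounded vowel) → -o → *zentiksoko*.
*ji* — last vowel /i/ (an unrounded vowel) → -eh → *jieh*.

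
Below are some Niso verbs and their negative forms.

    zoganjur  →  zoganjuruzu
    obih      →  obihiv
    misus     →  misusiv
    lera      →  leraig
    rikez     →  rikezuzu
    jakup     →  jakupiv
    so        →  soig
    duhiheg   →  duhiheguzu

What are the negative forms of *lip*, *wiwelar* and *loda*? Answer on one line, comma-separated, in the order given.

lipiv, wiwelaruzu, lodaig

The pattern is voicing of the final sound: -iv when the stem ends in a voiceless consonant (*obih*, *misus*, *jakup*); -uzu when the stem ends in a voiced consonant (*zoganjur*, *rikez*, *duhiheg*); -ig when the stem ends in a vowel (*lera*, *so*).
*lip* — final sound /p/ (a voiceless consonant) → -iv → *lipiv*.
Since the final sound of *wiwelar* is /r/ (a voiced consonant), it takes -uzu, giving *wiwelaruzu*.
Since the final sound of *loda* is /a/ (a vowel), it takes -ig, giving *lodaig*.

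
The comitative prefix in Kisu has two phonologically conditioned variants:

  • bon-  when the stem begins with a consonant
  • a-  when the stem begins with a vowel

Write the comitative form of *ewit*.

aewit

Since the first sound of *ewit* is /e/ (a vowel), it takes a-, giving *aewit*.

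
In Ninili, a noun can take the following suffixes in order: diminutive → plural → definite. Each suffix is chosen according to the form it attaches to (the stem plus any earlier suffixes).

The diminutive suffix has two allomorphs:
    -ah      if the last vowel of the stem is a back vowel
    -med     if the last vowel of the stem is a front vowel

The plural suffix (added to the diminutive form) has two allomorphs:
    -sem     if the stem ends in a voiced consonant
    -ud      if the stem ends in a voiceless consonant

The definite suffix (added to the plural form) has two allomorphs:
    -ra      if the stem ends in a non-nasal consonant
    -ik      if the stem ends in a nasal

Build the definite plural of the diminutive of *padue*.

paduemedsemik

Since the last vowel of *padue* is /e/ (a front vowel), it takes -med, giving *paduemed*.
The diminutive form *paduemed*: final consonant = /d/, voiced → -sem → *paduemedsem*.
Since the final consonant of the plural form *paduemedsem* is /m/ (a nasal), it takes -ik, giving *paduemedsemik*.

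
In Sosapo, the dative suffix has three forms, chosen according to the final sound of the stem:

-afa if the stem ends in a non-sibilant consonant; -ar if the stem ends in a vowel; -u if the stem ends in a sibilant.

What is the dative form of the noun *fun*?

funafa

Since the final sound of *fun* is /n/ (a non-sibilant consonant), it takes -afa, giving *funafa*.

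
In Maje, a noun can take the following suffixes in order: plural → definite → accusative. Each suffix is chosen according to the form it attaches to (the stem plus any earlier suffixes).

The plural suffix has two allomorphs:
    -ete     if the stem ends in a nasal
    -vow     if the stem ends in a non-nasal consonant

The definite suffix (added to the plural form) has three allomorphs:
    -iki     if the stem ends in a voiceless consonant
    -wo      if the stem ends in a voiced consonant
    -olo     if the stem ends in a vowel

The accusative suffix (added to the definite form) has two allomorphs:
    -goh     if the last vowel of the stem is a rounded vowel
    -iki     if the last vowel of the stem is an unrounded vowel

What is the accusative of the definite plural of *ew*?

*ew*: final consonant = /w/, non-nasal → -vow → *ewvow*.
The plural form *ewvow*: final sound = /w/, a voiced consonant → -wo → *ewvowwo*.
The definite form *ewvowwo*: last vowel = /o/, a rounded vowel → -goh → *ewvowwogoh*.

ewvowwogoh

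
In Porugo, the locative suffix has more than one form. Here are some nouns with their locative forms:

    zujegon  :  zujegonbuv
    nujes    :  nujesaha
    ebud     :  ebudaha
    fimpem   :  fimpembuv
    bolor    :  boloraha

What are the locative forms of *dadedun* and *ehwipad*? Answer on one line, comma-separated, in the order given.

Looking at the final consonant of each stem: -buv when the stem ends in a nasal (*zujegon*, *fimpem*); -aha when the stem ends in a non-nasal consonant (*nujes*, *ebud*, *bolor*).
*dadedun* — final consonant /n/ (a nasal) → -buv → *dadedunbuv*.
*ehwipad* — final consonant /d/ (non-nasal) → -aha → *ehwipadaha*.

dadedunbuv, ehwipadaha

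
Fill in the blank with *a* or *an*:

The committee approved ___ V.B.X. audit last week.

a

The indefinite article is chosen by the initial *sound* of the following word, not its spelling.
The initialism *V.B.X.* is read letter by letter; the first letter, V, is pronounced /viː/, which begins with a consonant sound.
So the article is *a*: The committee approved a V.B.X. audit last week.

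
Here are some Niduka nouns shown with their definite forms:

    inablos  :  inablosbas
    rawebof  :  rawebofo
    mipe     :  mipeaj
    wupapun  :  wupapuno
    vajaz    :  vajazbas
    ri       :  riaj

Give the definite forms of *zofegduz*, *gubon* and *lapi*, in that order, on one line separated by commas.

zofegduzbas, gubono, lapiaj

The pattern is sibilance of the final sound: -bas when the stem ends in a sibilant (*inablos*, *vajaz*); -o when the stem ends in a non-sibilant consonant (*rawebof*, *wupapun*); -aj when the stem ends in a vowel (*mipe*, *ri*).
*zofegduz* — final sound /z/ (a sibilant) → -bas → *zofegduzbas*.
*gubon* — final sound /n/ (a non-sibilant consonant) → -o → *gubono*.
Since the final sound of *lapi* is /i/ (a vowel), it takes -aj, giving *lapiaj*.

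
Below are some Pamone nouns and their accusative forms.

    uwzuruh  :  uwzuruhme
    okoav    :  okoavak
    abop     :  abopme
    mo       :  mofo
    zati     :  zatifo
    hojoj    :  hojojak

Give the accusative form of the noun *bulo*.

The alternation tracks the final sound of the stem — -me when the stem ends in a voiceless consonant (*uwzuruh*, *abop*); -ak when the stem ends in a voiced consonant (*okoav*, *hojoj*); -fo when the stem ends in a vowel (*mo*, *zati*).
*bulo* — final sound /o/ (a vowel) → -fo → *bulofo*.

bulofo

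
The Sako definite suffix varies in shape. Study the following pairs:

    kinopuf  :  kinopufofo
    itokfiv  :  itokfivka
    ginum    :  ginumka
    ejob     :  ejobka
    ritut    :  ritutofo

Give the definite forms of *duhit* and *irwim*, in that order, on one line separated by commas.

The pattern is voicing of the final consonant: -ofo when the stem ends in a voiceless consonant (*kinopuf*, *ritut*); -ka when the stem ends in a voiced consonant (*itokfiv*, *ginum*, *ejob*).
The final consonant of *duhit* is /t/, which is voiceless, so the suffix is -ofo, giving *duhitofo*.
The final consonant of *irwim* is /m/, which is voiced, so the suffix is -ka, giving *irwimka*.

duhitofo, irwimka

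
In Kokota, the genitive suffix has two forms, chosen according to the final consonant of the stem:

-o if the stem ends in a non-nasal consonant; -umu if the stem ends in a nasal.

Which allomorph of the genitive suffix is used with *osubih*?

The final consonant of *osubih* is /h/, which is non-nasal, so the suffix is -o.

-o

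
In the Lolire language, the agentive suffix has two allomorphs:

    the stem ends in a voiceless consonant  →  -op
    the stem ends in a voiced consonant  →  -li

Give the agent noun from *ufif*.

ufifop

*ufif*: final consonant = /f/, voiceless → -op → *ufifop*.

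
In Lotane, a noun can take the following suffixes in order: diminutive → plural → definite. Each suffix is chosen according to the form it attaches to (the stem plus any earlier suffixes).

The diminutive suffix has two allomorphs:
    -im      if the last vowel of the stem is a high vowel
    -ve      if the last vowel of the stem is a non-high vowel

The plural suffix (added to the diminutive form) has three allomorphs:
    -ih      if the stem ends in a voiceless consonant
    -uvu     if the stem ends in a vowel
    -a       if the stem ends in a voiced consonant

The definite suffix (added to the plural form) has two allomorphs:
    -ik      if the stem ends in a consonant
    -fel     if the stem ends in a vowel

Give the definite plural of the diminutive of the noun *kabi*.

Since the last vowel of *kabi* is /i/ (a high vowel), it takes -im, giving *kabiim*.
The diminutive form *kabiim*: final sound = /m/, a voiced consonant → -a → *kabiima*.
The plural form *kabiima* — final sound /a/ (a vowel) → -fel → *kabiimafel*.

kabiimafel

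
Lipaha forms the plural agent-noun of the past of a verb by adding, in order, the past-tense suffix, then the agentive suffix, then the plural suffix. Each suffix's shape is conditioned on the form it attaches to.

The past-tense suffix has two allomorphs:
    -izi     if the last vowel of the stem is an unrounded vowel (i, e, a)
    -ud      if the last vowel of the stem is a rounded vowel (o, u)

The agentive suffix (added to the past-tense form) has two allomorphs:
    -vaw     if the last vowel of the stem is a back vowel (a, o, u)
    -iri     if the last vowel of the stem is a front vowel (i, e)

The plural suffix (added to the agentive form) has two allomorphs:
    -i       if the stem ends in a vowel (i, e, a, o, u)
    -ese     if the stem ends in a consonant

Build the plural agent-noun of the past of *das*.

*das* — last vowel /a/ (an unrounded vowel) → -izi → *dasizi*.
Since the last vowel of the past-tense form *dasizi* is /i/ (a front vowel), it takes -iri, giving *dasiziiri*.
The final sound of the agentive form *dasiziiri* is /i/, which is a vowel, so the plural suffix is -i, giving *dasiziirii*.

dasiziirii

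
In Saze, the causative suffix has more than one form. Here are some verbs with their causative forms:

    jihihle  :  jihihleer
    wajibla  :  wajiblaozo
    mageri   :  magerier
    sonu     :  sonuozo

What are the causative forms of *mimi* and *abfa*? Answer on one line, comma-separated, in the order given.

mimier, abfaozo

The alternation tracks the last vowel of the stem — -er when the last vowel of the stem is a front vowel (*jihihle*, *mageri*); -ozo when the last vowel of the stem is a back vowel (*wajibla*, *sonu*).
The last vowel of *mimi* is /i/, which is a front vowel, so the suffix is -er, giving *mimier*.
Since the last vowel of *abfa* is /a/ (a back vowel), it takes -ozo, giving *abfaozo*.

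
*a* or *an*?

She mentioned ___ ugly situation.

an

The indefinite article is chosen by the initial *sound* of the following word, not its spelling.
*ugly* begins with the sound /ʌ/ (u pronounced /ʌ/) — a vowel sound.
So the article is *an*: She mentioned an ugly situation.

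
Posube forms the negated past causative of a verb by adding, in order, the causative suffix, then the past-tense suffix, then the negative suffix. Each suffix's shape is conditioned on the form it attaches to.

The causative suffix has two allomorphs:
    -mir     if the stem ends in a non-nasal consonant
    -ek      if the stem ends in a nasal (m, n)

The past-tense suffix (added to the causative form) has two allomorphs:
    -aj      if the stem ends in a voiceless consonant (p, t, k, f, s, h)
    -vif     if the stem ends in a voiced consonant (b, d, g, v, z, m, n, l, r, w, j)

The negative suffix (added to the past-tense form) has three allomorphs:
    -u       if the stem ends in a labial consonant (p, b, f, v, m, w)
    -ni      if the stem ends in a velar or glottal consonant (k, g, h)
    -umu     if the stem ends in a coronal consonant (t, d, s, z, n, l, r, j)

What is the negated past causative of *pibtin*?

Since the final consonant of *pibtin* is /n/ (a nasal), it takes -ek, giving *pibtinek*.
Since the final consonant of the causative form *pibtinek* is /k/ (voiceless), it takes -aj, giving *pibtinekaj*.
The past-tense form *pibtinekaj* — final consonant /j/ (coronal) → -umu → *pibtinekajumu*.

pibtinekajumu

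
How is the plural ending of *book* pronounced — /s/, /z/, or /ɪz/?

The stem *book* ends in a voiceless non-sibilant consonant.
The plural suffix surfaces as /ɪz/ after sibilants, /s/ after other voiceless consonants, and /z/ after other voiced sounds.
So the plural -s on *book* is pronounced /s/.

/s/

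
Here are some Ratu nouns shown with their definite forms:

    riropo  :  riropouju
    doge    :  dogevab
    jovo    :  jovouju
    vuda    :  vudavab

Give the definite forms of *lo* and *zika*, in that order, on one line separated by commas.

Looking at the last vowel of each stem: -uju when the last vowel of the stem is a rounded vowel (*riropo*, *jovo*); -vab when the last vowel of the stem is an unrounded vowel (*doge*, *vuda*).
*lo* — last vowel /o/ (a rounded vowel) → -uju → *louju*.
Since the last vowel of *zika* is /a/ (an unrounded vowel), it takes -vab, giving *zikavab*.

louju, zikavab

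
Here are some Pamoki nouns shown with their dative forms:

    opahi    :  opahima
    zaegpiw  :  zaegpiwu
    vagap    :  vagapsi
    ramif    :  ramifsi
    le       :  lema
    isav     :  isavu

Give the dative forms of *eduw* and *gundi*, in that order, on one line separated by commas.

The pattern is voicing of the final sound: -si when the stem ends in a voiceless consonant (*vagap*, *ramif*); -u when the stem ends in a voiced consonant (*zaegpiw*, *isav*); -ma when the stem ends in a vowel (*opahi*, *le*).
*eduw* — final sound /w/ (a voiced consonant) → -u → *eduwu*.
*gundi* — final sound /i/ (a vowel) → -ma → *gundima*.

eduwu, gundima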